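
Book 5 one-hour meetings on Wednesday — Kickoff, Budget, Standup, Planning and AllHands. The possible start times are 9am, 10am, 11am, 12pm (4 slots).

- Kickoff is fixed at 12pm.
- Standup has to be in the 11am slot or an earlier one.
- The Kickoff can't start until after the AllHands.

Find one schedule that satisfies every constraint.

Budget=9am, Planning=9am, AllHands=9am, Kickoff=12pm, Standup=9am

Checking: AllHands(9am) before Kickoff(12pm); Kickoff=12pm in [12pm,12pm]; Standup=9am in [9am,11am].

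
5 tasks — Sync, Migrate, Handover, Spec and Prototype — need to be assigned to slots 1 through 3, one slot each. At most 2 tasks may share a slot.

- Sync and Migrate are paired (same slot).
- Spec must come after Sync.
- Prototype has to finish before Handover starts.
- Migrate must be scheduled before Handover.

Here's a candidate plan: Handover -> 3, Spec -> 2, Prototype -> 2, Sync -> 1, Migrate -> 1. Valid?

Yes

At most 2 tasks may share a slot — holds.
Migrate must be scheduled before Handover — holds.
Sync and Migrate are paired (same slot) — holds.
Prototype has to finish before Handover starts — holds.
Spec must come after Sync — holds.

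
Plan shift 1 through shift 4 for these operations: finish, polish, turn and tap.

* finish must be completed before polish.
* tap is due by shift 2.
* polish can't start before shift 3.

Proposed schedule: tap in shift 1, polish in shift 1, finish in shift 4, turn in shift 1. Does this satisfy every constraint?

finish must be completed before polish — violated.
polish can't start before shift 3 — violated.
tap is due by shift 2 — holds.

No. finish must be completed before polish is not satisfied.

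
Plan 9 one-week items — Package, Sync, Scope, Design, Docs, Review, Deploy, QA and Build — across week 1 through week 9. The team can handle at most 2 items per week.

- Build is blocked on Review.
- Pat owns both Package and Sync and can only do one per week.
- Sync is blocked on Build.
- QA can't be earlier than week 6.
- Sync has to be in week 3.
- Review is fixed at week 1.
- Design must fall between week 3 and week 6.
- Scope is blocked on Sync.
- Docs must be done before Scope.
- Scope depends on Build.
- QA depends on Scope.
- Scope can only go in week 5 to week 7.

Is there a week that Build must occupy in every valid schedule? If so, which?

Review is fixed at week 1 and must come before Build, so Build is at least week 2.
Sync is fixed at week 3 and must come after Build, so Build is at most week 2.
So Build must be week 2.

week 2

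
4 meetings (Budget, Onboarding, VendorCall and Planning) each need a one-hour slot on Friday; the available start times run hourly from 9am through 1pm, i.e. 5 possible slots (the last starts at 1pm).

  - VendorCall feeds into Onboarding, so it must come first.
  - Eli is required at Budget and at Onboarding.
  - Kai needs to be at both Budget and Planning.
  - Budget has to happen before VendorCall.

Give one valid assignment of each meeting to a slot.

Budget=9am; Planning=10am; VendorCall=10am; Onboarding=11am

Checking: VendorCall(10am) before Onboarding(11am); Budget(9am) before VendorCall(10am); Budget(9am) != Onboarding(11am); Budget(9am) != Planning(10am).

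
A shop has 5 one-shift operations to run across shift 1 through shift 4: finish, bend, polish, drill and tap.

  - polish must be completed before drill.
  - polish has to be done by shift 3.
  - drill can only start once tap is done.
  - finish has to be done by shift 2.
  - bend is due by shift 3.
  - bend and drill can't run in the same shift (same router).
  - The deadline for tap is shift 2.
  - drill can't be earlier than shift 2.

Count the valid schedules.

Splitting on finish: it can be shift 1 (28), shift 2 (28). Listing each branch's schedules as (bend, polish, drill, tap) by shift number:
finish=shift 1: (1,1,2,1) (1,1,3,1) (1,1,3,2) (1,1,4,1) (1,1,4,2) (1,2,3,1) (1,2,3,2) (1,2,4,1) (1,2,4,2) (1,3,4,1) (1,3,4,2) (2,1,3,1) (2,1,3,2) (2,1,4,1) (2,1,4,2) (2,2,3,1) (2,2,3,2) (2,2,4,1) (2,2,4,2) (2,3,4,1) (2,3,4,2) (3,1,2,1) (3,1,4,1) (3,1,4,2) (3,2,4,1) (3,2,4,2) (3,3,4,1) (3,3,4,2) — 28.
finish=shift 2: (1,1,2,1) (1,1,3,1) (1,1,3,2) (1,1,4,1) (1,1,4,2) (1,2,3,1) (1,2,3,2) (1,2,4,1) (1,2,4,2) (1,3,4,1) (1,3,4,2) (2,1,3,1) (2,1,3,2) (2,1,4,1) (2,1,4,2) (2,2,3,1) (2,2,3,2) (2,2,4,1) (2,2,4,2) (2,3,4,1) (2,3,4,2) (3,1,2,1) (3,1,4,1) (3,1,4,2) (3,2,4,1) (3,2,4,2) (3,3,4,1) (3,3,4,2) — 28.
Summing: 28 + 28 = 56.

56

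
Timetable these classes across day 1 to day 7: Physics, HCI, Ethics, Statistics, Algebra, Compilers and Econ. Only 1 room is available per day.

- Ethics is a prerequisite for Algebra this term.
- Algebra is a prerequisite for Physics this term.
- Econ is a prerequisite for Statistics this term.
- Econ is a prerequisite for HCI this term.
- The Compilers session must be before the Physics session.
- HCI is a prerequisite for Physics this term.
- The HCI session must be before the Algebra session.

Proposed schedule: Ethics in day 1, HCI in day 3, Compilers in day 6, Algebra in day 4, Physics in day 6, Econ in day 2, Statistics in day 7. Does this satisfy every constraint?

No. Only 1 room is available per day is not satisfied.

Econ is a prerequisite for HCI this term — holds.
Only 1 room is available per day — violated.
The Compilers session must be before the Physics session — violated.
Ethics is a prerequisite for Algebra this term — holds.
Algebra is a prerequisite for Physics this term — holds.
The HCI session must be before the Algebra session — holds.
Econ is a prerequisite for Statistics this term — holds.
HCI is a prerequisite for Physics this term — holds.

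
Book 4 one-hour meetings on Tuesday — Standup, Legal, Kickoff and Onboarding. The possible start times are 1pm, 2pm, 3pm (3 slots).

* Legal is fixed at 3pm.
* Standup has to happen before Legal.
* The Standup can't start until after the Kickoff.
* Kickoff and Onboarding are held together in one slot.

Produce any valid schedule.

Legal=3pm; Standup=2pm; Onboarding=1pm; Kickoff=1pm

Checking: Standup(2pm) before Legal(3pm); Kickoff(1pm) before Standup(2pm); Kickoff = Onboarding = 1pm; Legal=3pm in [3pm,3pm].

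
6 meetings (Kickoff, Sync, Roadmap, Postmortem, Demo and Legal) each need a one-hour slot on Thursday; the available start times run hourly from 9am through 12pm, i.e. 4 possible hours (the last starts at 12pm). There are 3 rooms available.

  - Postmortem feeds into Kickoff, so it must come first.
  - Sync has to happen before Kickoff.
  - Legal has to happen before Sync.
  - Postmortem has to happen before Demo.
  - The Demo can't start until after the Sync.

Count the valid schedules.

Splitting on Kickoff: it can be 11am (16), 12pm (44). Listing each branch's schedules as (Sync, Roadmap, Postmortem, Demo, Legal):
Kickoff=11am: (10am,9am,9am,11am,9am) (10am,9am,9am,12pm,9am) (10am,9am,10am,11am,9am) (10am,9am,10am,12pm,9am) (10am,10am,9am,11am,9am) (10am,10am,9am,12pm,9am) (10am,10am,10am,11am,9am) (10am,10am,10am,12pm,9am) (10am,11am,9am,11am,9am) (10am,11am,9am,12pm,9am) (10am,11am,10am,11am,9am) (10am,11am,10am,12pm,9am) (10am,12pm,9am,11am,9am) (10am,12pm,9am,12pm,9am) (10am,12pm,10am,11am,9am) (10am,12pm,10am,12pm,9am) — 16.
Kickoff=12pm: (10am,9am,9am,11am,9am) (10am,9am,9am,12pm,9am) (10am,9am,10am,11am,9am) (10am,9am,10am,12pm,9am) (10am,9am,11am,12pm,9am) (10am,10am,9am,11am,9am) (10am,10am,9am,12pm,9am) (10am,10am,10am,11am,9am) (10am,10am,10am,12pm,9am) (10am,10am,11am,12pm,9am) (10am,11am,9am,11am,9am) (10am,11am,9am,12pm,9am) (10am,11am,10am,11am,9am) (10am,11am,10am,12pm,9am) (10am,11am,11am,12pm,9am) (10am,12pm,9am,11am,9am) (10am,12pm,9am,12pm,9am) (10am,12pm,10am,11am,9am) (10am,12pm,10am,12pm,9am) (10am,12pm,11am,12pm,9am) (11am,9am,9am,12pm,9am) (11am,9am,9am,12pm,10am) (11am,9am,10am,12pm,9am) (11am,9am,10am,12pm,10am) (11am,9am,11am,12pm,9am) (11am,9am,11am,12pm,10am) (11am,10am,9am,12pm,9am) (11am,10am,9am,12pm,10am) (11am,10am,10am,12pm,9am) (11am,10am,10am,12pm,10am) (11am,10am,11am,12pm,9am) (11am,10am,11am,12pm,10am) (11am,11am,9am,12pm,9am) (11am,11am,9am,12pm,10am) (11am,11am,10am,12pm,9am) (11am,11am,10am,12pm,10am) (11am,11am,11am,12pm,9am) (11am,11am,11am,12pm,10am) (11am,12pm,9am,12pm,9am) (11am,12pm,9am,12pm,10am) (11am,12pm,10am,12pm,9am) (11am,12pm,10am,12pm,10am) (11am,12pm,11am,12pm,9am) (11am,12pm,11am,12pm,10am) — 44.
Summing: 16 + 44 = 60.

60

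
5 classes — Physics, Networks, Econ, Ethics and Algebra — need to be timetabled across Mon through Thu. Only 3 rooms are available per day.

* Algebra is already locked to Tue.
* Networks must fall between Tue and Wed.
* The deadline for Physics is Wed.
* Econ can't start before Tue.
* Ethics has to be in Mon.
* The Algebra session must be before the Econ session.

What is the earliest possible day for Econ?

Econ is available from Tue; precedence pushes Econ to at least Wed.
Econ at Wed is achievable: Algebra -> Tue, Econ -> Wed, Physics -> Mon, Ethics -> Mon, Networks -> Tue.

Wed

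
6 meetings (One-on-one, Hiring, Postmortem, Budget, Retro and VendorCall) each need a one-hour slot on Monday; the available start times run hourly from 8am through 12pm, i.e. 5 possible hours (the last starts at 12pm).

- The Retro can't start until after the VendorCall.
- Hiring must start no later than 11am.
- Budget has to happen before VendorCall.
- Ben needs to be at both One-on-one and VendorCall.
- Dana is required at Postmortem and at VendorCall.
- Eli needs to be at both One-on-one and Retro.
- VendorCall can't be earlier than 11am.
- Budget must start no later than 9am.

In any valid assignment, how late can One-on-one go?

10am

One-on-one at 10am is achievable: One-on-one -> 10am, Postmortem -> 8am, Retro -> 12pm, Budget -> 8am, Hiring -> 8am, VendorCall -> 11am.
Nothing later works — the conflict constraints rule out every hour after 10am.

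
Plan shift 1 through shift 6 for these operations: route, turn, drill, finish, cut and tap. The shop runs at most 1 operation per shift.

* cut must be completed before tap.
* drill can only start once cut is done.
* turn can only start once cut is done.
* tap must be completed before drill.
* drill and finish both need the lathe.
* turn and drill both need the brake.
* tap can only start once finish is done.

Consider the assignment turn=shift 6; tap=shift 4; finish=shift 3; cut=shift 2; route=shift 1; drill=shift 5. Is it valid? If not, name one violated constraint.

tap must be completed before drill — holds.
drill can only start once cut is done — holds.
The shop runs at most 1 operation per shift — holds.
tap can only start once finish is done — holds.
cut must be completed before tap — holds.
drill and finish both need the lathe — holds.
turn and drill both need the brake — holds.
turn can only start once cut is done — holds.

Yes, all constraints hold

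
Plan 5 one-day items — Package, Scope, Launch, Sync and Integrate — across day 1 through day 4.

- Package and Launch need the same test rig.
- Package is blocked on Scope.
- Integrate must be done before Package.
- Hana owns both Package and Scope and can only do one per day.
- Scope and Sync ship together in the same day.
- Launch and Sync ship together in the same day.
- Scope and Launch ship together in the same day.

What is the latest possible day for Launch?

Launch must be in the same day as Scope, which can't be after day 3, so Launch is at most day 3.
Launch at day 3 is achievable: Sync -> day 3; Launch -> day 3; Scope -> day 3; Integrate -> day 1; Package -> day 4.

day 3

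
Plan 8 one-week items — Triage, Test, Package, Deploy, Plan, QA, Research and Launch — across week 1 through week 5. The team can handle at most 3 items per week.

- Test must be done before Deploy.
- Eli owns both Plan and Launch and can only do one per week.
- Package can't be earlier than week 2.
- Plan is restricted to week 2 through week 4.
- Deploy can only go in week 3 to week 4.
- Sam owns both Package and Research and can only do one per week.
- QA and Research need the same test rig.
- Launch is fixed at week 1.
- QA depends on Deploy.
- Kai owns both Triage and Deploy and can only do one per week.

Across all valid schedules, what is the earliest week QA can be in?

Precedence pushes QA to at least week 4.
QA at week 4 is achievable: Research=week 3; Deploy=week 3; Plan=week 2; Test=week 1; Package=week 2; QA=week 4; Triage=week 1; Launch=week 1.

week 4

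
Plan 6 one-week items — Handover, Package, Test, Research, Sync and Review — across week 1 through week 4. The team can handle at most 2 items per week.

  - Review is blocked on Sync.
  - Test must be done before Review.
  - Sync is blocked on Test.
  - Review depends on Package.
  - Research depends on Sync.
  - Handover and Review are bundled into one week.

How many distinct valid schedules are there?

5

Splitting on Handover: it can be week 3 (2), week 4 (3). Listing each branch's schedules as (Package, Test, Research, Sync, Review) by week number:
Handover=week 3: (1,1,4,2,3) (2,1,4,2,3) — 2.
Handover=week 4: (1,1,3,2,4) (2,1,3,2,4) (3,1,3,2,4) — 3.
Summing: 2 + 3 = 5.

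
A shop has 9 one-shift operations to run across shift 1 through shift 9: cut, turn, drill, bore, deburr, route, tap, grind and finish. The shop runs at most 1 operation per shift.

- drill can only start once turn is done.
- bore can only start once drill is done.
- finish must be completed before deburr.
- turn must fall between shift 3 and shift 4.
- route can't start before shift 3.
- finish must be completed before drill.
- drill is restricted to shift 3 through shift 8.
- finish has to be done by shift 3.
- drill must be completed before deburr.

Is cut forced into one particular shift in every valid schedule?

No

cut can be shift 1 (e.g. route=shift 5, cut=shift 1, drill=shift 4, tap=shift 8, deburr=shift 6, turn=shift 3, finish=shift 2, grind=shift 9, bore=shift 7) or shift 2 (e.g. tap -> shift 8, drill -> shift 4, turn -> shift 3, route -> shift 5, deburr -> shift 6, cut -> shift 2, grind -> shift 9, finish -> shift 1, bore -> shift 7).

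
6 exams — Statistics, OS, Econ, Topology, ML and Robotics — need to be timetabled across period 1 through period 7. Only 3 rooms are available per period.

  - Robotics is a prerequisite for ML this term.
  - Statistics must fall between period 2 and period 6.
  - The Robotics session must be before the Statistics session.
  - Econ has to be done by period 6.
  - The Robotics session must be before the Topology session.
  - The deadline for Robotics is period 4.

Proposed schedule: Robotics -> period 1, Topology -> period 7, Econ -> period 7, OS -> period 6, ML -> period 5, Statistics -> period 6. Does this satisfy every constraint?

The deadline for Robotics is period 4 — holds.
Only 3 rooms are available per period — holds.
The Robotics session must be before the Topology session — holds.
Econ has to be done by period 6 — violated.
Robotics is a prerequisite for ML this term — holds.
Statistics must fall between period 2 and period 6 — holds.
The Robotics session must be before the Statistics session — holds.

No — it violates: Econ has to be done by period 6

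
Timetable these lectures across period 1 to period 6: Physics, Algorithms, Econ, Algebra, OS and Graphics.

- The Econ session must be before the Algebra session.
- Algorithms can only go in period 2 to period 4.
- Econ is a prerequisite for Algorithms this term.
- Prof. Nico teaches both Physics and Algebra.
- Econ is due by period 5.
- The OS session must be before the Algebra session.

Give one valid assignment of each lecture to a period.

Algebra -> period 2, Graphics -> period 1, OS -> period 1, Algorithms -> period 2, Econ -> period 1, Physics -> period 1

Checking: Econ(period 1) before Algorithms(period 2); OS(period 1) before Algebra(period 2); Econ(period 1) before Algebra(period 2); Physics(period 1) != Algebra(period 2); Econ=period 1 in [period 1,period 5]; Algorithms=period 2 in [period 2,period 4].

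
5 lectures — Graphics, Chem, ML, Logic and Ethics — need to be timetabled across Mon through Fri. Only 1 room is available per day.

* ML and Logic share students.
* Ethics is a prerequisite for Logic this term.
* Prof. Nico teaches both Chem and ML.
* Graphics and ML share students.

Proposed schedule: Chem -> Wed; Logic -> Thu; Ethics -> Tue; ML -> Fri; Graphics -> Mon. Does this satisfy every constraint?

Valid

ML and Logic share students — holds.
Graphics and ML share students — holds.
Prof. Nico teaches both Chem and ML — holds.
Only 1 room is available per day — holds.
Ethics is a prerequisite for Logic this term — holds.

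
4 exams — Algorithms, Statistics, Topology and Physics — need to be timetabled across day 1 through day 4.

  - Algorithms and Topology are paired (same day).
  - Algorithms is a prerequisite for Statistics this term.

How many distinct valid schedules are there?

Splitting on Algorithms: it can be day 1 (12), day 2 (8), day 3 (4). Listing each branch's schedules as (Statistics, Topology, Physics) by day number:
Algorithms=day 1: (2,1,1) (2,1,2) (2,1,3) (2,1,4) (3,1,1) (3,1,2) (3,1,3) (3,1,4) (4,1,1) (4,1,2) (4,1,3) (4,1,4) — 12.
Algorithms=day 2: (3,2,1) (3,2,2) (3,2,3) (3,2,4) (4,2,1) (4,2,2) (4,2,3) (4,2,4) — 8.
Algorithms=day 3: (4,3,1) (4,3,2) (4,3,3) (4,3,4) — 4.
Summing: 12 + 8 + 4 = 24.

24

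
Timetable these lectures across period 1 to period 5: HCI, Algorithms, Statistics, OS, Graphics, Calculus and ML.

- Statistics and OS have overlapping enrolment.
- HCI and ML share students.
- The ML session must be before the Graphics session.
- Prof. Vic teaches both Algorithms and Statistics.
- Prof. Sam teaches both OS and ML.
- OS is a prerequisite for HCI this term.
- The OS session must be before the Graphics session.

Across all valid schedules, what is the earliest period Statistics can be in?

period 1

Statistics at period 1 is achievable: HCI=period 3, Calculus=period 1, Statistics=period 1, OS=period 2, Graphics=period 3, Algorithms=period 2, ML=period 1.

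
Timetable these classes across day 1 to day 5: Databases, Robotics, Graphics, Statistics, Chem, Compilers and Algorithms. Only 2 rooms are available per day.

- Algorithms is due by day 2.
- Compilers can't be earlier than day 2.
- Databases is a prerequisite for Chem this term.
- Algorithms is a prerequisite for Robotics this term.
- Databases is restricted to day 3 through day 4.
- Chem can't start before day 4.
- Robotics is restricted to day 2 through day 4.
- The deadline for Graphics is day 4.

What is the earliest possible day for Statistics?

day 1

Statistics at day 1 is achievable: Chem in day 4, Graphics in day 2, Robotics in day 2, Statistics in day 1, Compilers in day 3, Databases in day 3, Algorithms in day 1.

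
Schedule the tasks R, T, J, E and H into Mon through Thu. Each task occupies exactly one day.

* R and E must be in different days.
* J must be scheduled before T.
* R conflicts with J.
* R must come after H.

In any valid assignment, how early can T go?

Tue

Precedence pushes T to at least Tue.
T at Tue is achievable: J=Mon, T=Tue, E=Mon, H=Mon, R=Tue.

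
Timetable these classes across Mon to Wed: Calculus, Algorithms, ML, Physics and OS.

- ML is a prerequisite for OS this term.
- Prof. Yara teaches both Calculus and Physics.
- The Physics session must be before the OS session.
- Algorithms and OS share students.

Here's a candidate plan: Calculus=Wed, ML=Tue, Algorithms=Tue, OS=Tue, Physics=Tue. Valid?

The Physics session must be before the OS session — violated.
Algorithms and OS share students — violated.
Prof. Yara teaches both Calculus and Physics — holds.
ML is a prerequisite for OS this term — violated.

Invalid. Algorithms and OS share students.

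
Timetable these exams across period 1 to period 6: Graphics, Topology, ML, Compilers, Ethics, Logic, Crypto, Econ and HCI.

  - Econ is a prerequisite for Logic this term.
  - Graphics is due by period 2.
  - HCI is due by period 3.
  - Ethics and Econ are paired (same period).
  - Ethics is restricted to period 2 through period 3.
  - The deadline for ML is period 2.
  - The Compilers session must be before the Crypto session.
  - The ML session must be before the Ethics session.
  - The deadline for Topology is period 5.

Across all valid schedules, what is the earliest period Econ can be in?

period 2

Econ must be in the same period as Ethics, which can't be before period 2, so Econ is at least period 2; Econ must be in the same period as Ethics, which can't be after period 3, so Econ is at most period 3.
Econ at period 2 is achievable: Compilers in period 1; Topology in period 1; Crypto in period 2; Logic in period 3; Econ in period 2; HCI in period 1; ML in period 1; Graphics in period 1; Ethics in period 2.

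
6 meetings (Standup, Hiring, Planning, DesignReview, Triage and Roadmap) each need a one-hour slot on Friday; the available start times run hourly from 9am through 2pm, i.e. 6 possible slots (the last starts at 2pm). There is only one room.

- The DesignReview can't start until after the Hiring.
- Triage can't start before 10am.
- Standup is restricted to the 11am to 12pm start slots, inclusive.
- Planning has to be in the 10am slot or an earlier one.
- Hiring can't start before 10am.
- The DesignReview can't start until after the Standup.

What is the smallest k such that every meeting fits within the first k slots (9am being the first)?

The precedence chain requires at least 2 distinct slots.
With at most 1 per slot and 6 meetings, at least 6 slots are needed.
Propagating the time windows through the other constraints, DesignReview can't land before 12pm — that is slot 4 counting from 9am — so the schedule must run through at least 4 slots.
6 works (last occupied slot: 2pm): for example Roadmap=2pm; Triage=12pm; DesignReview=1pm; Standup=11am; Hiring=10am; Planning=9am.

6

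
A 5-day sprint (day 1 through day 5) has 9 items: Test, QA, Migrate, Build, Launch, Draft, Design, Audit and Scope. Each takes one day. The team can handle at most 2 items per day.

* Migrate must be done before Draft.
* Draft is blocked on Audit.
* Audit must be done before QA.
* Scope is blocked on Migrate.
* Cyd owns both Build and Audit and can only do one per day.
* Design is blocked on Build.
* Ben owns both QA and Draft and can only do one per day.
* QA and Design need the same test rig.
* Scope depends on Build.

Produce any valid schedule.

Scope=day 2, Launch=day 5, Design=day 3, Draft=day 3, Migrate=day 1, Audit=day 2, Build=day 1, Test=day 4, QA=day 4

Checking: Migrate(day 1) before Scope(day 2); Build(day 1) before Scope(day 2); Migrate(day 1) before Draft(day 3); Audit(day 2) before QA(day 4); Audit(day 2) before Draft(day 3); Build(day 1) before Design(day 3); QA(day 4) != Draft(day 3); QA(day 4) != Design(day 3); Build(day 1) != Audit(day 2); max 2 per day (cap 2).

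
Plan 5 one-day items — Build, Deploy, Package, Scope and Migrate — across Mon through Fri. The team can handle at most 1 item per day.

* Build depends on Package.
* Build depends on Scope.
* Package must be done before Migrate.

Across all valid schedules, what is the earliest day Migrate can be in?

Precedence pushes Migrate to at least Tue.
Migrate at Tue is achievable: Package in Mon, Scope in Wed, Migrate in Tue, Build in Thu, Deploy in Fri.

Tue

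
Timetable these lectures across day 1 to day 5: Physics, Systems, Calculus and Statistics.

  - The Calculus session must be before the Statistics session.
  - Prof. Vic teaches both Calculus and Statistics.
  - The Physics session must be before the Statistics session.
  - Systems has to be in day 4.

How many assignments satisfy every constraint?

Splitting on Physics: it can be day 1 (10), day 2 (9), day 3 (7), day 4 (4). Listing each branch's schedules as (Systems, Calculus, Statistics) by day number:
Physics=day 1: (4,1,2) (4,1,3) (4,1,4) (4,1,5) (4,2,3) (4,2,4) (4,2,5) (4,3,4) (4,3,5) (4,4,5) — 10.
Physics=day 2: (4,1,3) (4,1,4) (4,1,5) (4,2,3) (4,2,4) (4,2,5) (4,3,4) (4,3,5) (4,4,5) — 9.
Physics=day 3: (4,1,4) (4,1,5) (4,2,4) (4,2,5) (4,3,4) (4,3,5) (4,4,5) — 7.
Physics=day 4: (4,1,5) (4,2,5) (4,3,5) (4,4,5) — 4.
Summing: 10 + 9 + 7 + 4 = 30.

30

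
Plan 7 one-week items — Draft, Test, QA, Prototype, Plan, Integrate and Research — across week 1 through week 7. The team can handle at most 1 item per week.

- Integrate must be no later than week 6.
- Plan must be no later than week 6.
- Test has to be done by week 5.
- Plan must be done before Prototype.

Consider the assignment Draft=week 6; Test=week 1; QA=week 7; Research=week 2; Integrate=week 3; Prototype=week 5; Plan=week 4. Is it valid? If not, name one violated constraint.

Yes, all constraints hold

Integrate must be no later than week 6 — holds.
Plan must be done before Prototype — holds.
The team can handle at most 1 item per week — holds.
Plan must be no later than week 6 — holds.
Test has to be done by week 5 — holds.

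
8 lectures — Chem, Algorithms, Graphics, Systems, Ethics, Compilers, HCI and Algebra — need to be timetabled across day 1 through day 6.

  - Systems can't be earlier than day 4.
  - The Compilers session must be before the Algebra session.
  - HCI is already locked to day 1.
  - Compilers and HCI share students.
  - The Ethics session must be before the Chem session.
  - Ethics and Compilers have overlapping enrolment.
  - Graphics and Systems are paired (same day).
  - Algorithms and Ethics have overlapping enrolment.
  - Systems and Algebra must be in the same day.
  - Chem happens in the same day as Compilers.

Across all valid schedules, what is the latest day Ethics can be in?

Downstream work caps Ethics at day 4.
Ethics at day 4 is achievable: Compilers=day 5; Chem=day 5; Ethics=day 4; Graphics=day 6; Algebra=day 6; HCI=day 1; Algorithms=day 1; Systems=day 6.

day 4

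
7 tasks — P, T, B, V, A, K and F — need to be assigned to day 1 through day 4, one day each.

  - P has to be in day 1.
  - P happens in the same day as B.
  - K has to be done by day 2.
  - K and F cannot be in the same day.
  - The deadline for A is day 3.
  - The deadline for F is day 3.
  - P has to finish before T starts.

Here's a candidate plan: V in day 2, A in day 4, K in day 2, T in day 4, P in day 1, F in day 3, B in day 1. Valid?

The deadline for A is day 3 — violated.
P has to finish before T starts — holds.
The deadline for F is day 3 — holds.
K has to be done by day 2 — holds.
P happens in the same day as B — holds.
P has to be in day 1 — holds.
K and F cannot be in the same day — holds.

No. The deadline for A is day 3 is not satisfied.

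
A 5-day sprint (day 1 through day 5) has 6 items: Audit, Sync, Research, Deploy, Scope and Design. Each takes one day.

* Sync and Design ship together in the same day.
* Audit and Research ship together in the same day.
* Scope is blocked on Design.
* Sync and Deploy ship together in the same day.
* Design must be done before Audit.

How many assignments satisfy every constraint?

Splitting on Audit: it can be day 2 (4), day 3 (7), day 4 (9), day 5 (10). Listing each branch's schedules as (Sync, Research, Deploy, Scope, Design) by day number:
Audit=day 2: (1,2,1,2,1) (1,2,1,3,1) (1,2,1,4,1) (1,2,1,5,1) — 4.
Audit=day 3: (1,3,1,2,1) (1,3,1,3,1) (1,3,1,4,1) (1,3,1,5,1) (2,3,2,3,2) (2,3,2,4,2) (2,3,2,5,2) — 7.
Audit=day 4: (1,4,1,2,1) (1,4,1,3,1) (1,4,1,4,1) (1,4,1,5,1) (2,4,2,3,2) (2,4,2,4,2) (2,4,2,5,2) (3,4,3,4,3) (3,4,3,5,3) — 9.
Audit=day 5: (1,5,1,2,1) (1,5,1,3,1) (1,5,1,4,1) (1,5,1,5,1) (2,5,2,3,2) (2,5,2,4,2) (2,5,2,5,2) (3,5,3,4,3) (3,5,3,5,3) (4,5,4,5,4) — 10.
Summing: 4 + 7 + 9 + 10 = 30.

30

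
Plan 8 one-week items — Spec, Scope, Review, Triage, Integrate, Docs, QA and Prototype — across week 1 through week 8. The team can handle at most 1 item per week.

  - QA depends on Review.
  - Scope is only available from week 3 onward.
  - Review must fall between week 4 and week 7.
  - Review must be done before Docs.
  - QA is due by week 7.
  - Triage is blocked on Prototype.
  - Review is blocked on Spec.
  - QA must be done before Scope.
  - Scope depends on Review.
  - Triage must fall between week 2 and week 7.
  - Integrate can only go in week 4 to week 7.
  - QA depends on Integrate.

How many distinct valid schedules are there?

21

Splitting on Spec: it can be week 1 (7), week 2 (7), week 3 (7). Listing each branch's schedules as (Scope, Review, Triage, Integrate, Docs, QA, Prototype) by week number:
Spec=week 1: (7,4,3,5,8,6,2) (7,5,3,4,8,6,2) (8,4,3,5,6,7,2) (8,4,3,5,7,6,2) (8,4,3,6,5,7,2) (8,5,3,4,6,7,2) (8,5,3,4,7,6,2) — 7.
Spec=week 2: (7,4,3,5,8,6,1) (7,5,3,4,8,6,1) (8,4,3,5,6,7,1) (8,4,3,5,7,6,1) (8,4,3,6,5,7,1) (8,5,3,4,6,7,1) (8,5,3,4,7,6,1) — 7.
Spec=week 3: (7,4,2,5,8,6,1) (7,5,2,4,8,6,1) (8,4,2,5,6,7,1) (8,4,2,5,7,6,1) (8,4,2,6,5,7,1) (8,5,2,4,6,7,1) (8,5,2,4,7,6,1) — 7.
Summing: 7 + 7 + 7 = 21.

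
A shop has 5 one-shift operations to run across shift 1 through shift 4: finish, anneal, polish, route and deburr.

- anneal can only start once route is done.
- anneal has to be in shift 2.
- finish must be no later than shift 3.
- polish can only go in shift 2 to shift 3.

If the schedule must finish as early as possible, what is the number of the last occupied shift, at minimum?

The precedence chain requires at least 2 distinct shifts.
2 works (last occupied shift: shift 2): for example polish -> shift 2; route -> shift 1; deburr -> shift 1; finish -> shift 1; anneal -> shift 2.

shift 2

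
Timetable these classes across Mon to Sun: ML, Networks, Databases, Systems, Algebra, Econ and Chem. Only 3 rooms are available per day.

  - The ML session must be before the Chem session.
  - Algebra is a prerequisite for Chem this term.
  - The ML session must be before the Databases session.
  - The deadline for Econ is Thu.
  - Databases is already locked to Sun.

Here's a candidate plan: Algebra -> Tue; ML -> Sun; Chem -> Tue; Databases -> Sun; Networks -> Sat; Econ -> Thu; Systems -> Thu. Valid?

No — it violates: The ML session must be before the Chem session

The ML session must be before the Databases session — violated.
Algebra is a prerequisite for Chem this term — violated.
The ML session must be before the Chem session — violated.
Databases is already locked to Sun — holds.
The deadline for Econ is Thu — holds.
Only 3 rooms are available per day — holds.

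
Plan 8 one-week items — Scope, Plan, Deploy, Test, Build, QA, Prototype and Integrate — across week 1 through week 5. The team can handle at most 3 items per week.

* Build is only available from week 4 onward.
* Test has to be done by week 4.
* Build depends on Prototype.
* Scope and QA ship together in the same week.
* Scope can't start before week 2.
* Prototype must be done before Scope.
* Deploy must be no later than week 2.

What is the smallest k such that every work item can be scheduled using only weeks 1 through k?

4 weeks

The precedence chain requires at least 2 distinct weeks.
With at most 3 per week and 8 work items, at least 3 weeks are needed.
Build can't be placed before week 4, so the schedule must run through at least week 4.
4 works (last occupied week: week 4): for example Plan=week 1; QA=week 2; Prototype=week 1; Scope=week 2; Test=week 2; Build=week 4; Deploy=week 1; Integrate=week 3.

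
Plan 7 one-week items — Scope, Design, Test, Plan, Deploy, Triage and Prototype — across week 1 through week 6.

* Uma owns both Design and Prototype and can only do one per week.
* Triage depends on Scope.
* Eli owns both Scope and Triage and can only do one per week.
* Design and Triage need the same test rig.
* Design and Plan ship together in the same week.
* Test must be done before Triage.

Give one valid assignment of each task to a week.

Design=week 1, Test=week 1, Deploy=week 1, Triage=week 2, Plan=week 1, Prototype=week 2, Scope=week 1

Checking: Test(week 1) before Triage(week 2); Scope(week 1) before Triage(week 2); Design(week 1) != Prototype(week 2); Scope(week 1) != Triage(week 2); Design(week 1) != Triage(week 2); Design = Plan = week 1.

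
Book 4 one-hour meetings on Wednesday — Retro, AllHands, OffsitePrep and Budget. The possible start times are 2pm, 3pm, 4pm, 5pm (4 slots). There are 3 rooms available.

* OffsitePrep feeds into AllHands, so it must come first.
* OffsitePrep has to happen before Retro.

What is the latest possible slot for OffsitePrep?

4pm

Downstream work caps OffsitePrep at 4pm.
OffsitePrep at 4pm is achievable: AllHands in 5pm; Retro in 5pm; OffsitePrep in 4pm; Budget in 2pm.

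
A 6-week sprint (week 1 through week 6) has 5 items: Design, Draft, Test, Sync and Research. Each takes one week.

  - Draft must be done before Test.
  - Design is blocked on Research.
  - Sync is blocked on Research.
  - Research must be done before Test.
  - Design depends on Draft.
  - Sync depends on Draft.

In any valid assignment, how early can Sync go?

week 2

Precedence pushes Sync to at least week 2.
Sync at week 2 is achievable: Research -> week 1; Test -> week 2; Draft -> week 1; Design -> week 2; Sync -> week 2.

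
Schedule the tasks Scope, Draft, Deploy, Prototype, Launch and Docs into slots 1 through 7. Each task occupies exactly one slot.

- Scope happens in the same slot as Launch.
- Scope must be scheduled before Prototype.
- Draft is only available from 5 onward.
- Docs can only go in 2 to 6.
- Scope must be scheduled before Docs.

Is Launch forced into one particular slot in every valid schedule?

Launch can be 1 (e.g. Deploy -> 1, Draft -> 5, Docs -> 2, Scope -> 1, Prototype -> 2, Launch -> 1) or 2 (e.g. Deploy=1, Draft=5, Docs=3, Scope=2, Launch=2, Prototype=3).

No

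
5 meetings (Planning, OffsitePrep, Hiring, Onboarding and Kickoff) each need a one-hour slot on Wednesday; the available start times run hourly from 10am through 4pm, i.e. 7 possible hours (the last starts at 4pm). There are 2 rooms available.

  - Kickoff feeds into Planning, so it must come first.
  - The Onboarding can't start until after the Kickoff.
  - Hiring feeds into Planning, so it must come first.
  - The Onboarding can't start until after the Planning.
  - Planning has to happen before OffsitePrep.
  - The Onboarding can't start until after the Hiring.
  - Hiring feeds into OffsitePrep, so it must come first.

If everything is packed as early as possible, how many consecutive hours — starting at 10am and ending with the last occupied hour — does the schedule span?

3

The precedence chain requires at least 3 distinct hours.
With at most 2 per hour and 5 meetings, at least 3 hours are needed.
3 works (last occupied hour: 12pm): for example Planning=11am, Hiring=10am, Onboarding=12pm, OffsitePrep=12pm, Kickoff=10am.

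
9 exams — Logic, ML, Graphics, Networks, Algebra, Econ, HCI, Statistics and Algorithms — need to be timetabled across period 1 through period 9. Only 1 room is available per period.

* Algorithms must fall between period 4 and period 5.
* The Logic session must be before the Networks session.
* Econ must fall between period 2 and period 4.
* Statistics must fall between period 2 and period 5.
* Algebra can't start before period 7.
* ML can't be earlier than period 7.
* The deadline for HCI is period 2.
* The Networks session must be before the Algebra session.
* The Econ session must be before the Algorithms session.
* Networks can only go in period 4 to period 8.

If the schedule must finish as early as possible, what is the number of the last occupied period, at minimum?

The precedence chain requires at least 3 distinct periods.
With at most 1 per period and 9 exams, at least 9 periods are needed.
ML can't be placed before period 7, so the schedule must run through at least period 7.
9 works (last occupied period: period 9): for example Networks=period 6, Algebra=period 7, Logic=period 5, HCI=period 1, Statistics=period 3, Algorithms=period 4, ML=period 8, Econ=period 2, Graphics=period 9.

period 9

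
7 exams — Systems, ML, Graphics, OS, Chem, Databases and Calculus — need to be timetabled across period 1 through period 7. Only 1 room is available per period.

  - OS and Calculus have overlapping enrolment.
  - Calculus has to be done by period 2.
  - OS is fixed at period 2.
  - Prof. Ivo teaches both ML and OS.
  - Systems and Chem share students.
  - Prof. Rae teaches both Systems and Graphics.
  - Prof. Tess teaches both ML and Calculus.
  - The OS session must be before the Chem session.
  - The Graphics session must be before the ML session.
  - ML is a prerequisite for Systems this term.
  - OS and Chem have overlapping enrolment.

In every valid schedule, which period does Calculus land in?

period 1

Calculus's window is period 1–period 2.
OS is fixed at period 2, and Calculus can't share a period with OS.
So Calculus must be period 1.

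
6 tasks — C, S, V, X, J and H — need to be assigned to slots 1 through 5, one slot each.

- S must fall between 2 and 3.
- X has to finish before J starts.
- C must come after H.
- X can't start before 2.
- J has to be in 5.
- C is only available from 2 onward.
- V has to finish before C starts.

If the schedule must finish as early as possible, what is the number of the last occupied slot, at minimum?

The precedence chain requires at least 2 distinct slots.
J can't be placed before 5, so the schedule must run through at least slot 5.
5 works (last occupied slot: 5): for example S=2; J=5; H=1; V=1; X=2; C=2.

5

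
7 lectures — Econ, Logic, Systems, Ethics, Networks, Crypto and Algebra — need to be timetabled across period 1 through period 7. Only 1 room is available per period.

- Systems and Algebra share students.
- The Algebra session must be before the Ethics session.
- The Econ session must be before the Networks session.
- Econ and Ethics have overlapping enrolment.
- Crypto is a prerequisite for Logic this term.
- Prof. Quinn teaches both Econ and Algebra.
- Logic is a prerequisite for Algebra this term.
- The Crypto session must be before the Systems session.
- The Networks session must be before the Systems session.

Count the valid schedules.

34

Splitting on Econ: it can be period 1 (14), period 2 (10), period 3 (6), period 4 (3), period 5 (1). Listing each branch's schedules as (Logic, Systems, Ethics, Networks, Crypto, Algebra) by period number:
Econ=period 1: (3,5,7,4,2,6) (3,6,7,4,2,5) (3,6,7,5,2,4) (3,7,5,6,2,4) (3,7,6,4,2,5) (3,7,6,5,2,4) (4,5,7,2,3,6) (4,5,7,3,2,6) (4,6,7,2,3,5) (4,6,7,3,2,5) (4,7,6,2,3,5) (4,7,6,3,2,5) (5,4,7,2,3,6) (5,4,7,3,2,6) — 14.
Econ=period 2: (3,5,7,4,1,6) (3,6,7,4,1,5) (3,6,7,5,1,4) (3,7,5,6,1,4) (3,7,6,4,1,5) (3,7,6,5,1,4) (4,5,7,3,1,6) (4,6,7,3,1,5) (4,7,6,3,1,5) (5,4,7,3,1,6) — 10.
Econ=period 3: (2,5,7,4,1,6) (2,6,7,4,1,5) (2,6,7,5,1,4) (2,7,5,6,1,4) (2,7,6,4,1,5) (2,7,6,5,1,4) — 6.
Econ=period 4: (2,6,7,5,1,3) (2,7,5,6,1,3) (2,7,6,5,1,3) — 3.
Econ=period 5: (2,7,4,6,1,3) — 1.
Summing: 14 + 10 + 6 + 3 + 1 = 34.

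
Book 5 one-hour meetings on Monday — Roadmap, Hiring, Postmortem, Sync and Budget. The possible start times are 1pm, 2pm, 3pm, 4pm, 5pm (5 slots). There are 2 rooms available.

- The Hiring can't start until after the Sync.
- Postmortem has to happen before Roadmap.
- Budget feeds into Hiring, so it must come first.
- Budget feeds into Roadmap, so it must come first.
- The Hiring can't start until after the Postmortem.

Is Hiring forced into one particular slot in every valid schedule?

No

Hiring can be 3pm (e.g. Postmortem in 1pm, Sync in 2pm, Budget in 1pm, Roadmap in 2pm, Hiring in 3pm) or 4pm (e.g. Hiring in 4pm, Budget in 1pm, Postmortem in 1pm, Roadmap in 2pm, Sync in 2pm).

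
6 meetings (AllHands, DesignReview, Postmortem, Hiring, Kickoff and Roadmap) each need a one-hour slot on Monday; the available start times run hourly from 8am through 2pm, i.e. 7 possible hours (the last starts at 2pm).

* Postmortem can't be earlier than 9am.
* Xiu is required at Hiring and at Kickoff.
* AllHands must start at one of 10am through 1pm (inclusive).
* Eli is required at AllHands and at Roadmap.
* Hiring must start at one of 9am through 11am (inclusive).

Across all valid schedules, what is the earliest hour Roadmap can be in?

8am

Roadmap at 8am is achievable: DesignReview=8am; Hiring=9am; AllHands=10am; Kickoff=8am; Postmortem=9am; Roadmap=8am.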